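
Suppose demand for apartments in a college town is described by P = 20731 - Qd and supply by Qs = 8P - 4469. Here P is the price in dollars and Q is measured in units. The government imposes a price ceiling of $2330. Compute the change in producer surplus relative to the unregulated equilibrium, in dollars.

-7543970

Rearranging demand gives Qd = 20731 - P. Equilibrium: 20731 - P = 8P - 4469, so 25200 = 9P and P* = 2800, Q* = 17931.
Since 2330 < 2800, the ceiling is binding.
At P = 2330: Qd = 20731 - 2330 = 18401 and Qs = 8·2330 - 4469 = 14171.
Producer surplus without the control is ½ · (2800 - 558.625) · 17931 = 20095047.5625.
With the ceiling, producers sell 14171 units at 2330, so PS = ½ · (2330 - 558.625) · 14171 = 12551077.5625.
Change in producer surplus = 12551077.5625 - 20095047.5625 = -7543970.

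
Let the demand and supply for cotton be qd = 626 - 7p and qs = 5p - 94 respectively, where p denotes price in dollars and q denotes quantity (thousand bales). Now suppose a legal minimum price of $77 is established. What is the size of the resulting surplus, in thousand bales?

204

Equilibrium: 626 - 7p = 5p - 94, so 720 = 12p and p* = 60, q* = 206.
Since 77 > 60, the floor is binding.
At p = 77: qd = 626 - 7·77 = 87 and qs = 5·77 - 94 = 291.
Surplus = qs - qd = 291 - 87 = 204.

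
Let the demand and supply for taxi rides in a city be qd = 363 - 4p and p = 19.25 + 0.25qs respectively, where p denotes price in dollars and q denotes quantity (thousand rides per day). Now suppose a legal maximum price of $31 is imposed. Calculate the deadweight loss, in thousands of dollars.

2304

Rearranging supply gives qs = 4p - 77. In a free market, 363 - 4p = 4p - 77 gives the equilibrium p* = 55, q* = 143.
Because the ceiling (31) lies below the market-clearing price, it is binding.
At p = 31: qd = 363 - 4·31 = 239 and qs = 4·31 - 77 = 47.
Quantity traded falls to 47. At q = 47 the demand price is (363 - 47)/4 = 79 and the supply price is (77 + 47)/4 = 31.
Deadweight loss = ½ · (79 - 31) · (143 - 47) = ½ · 48 · 96 = 2304.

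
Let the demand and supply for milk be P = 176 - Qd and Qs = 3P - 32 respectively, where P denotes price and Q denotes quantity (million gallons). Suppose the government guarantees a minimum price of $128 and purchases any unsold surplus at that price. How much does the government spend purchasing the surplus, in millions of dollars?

Rearranging demand gives Qd = 176 - P. Equilibrium: 176 - P = 3P - 32, so 208 = 4P and P* = 52, Q* = 124.
Because the floor (128) lies above the market-clearing price, it is binding.
At P = 128: Qd = 176 - 128 = 48 and Qs = 3·128 - 32 = 352.
Surplus = Qs - Qd = 304.
Government expenditure = surplus × support price = 304 × 128 = 38912.

38912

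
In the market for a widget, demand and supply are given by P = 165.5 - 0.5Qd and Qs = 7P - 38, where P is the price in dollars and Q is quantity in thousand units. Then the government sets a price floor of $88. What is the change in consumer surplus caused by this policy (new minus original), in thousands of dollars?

-9494

Rearranging demand gives Qd = 331 - 2P. Without the control the market clears where 331 - 2P = 7P - 38, i.e. P* = 41 and Q* = 249.
Since 88 > 41, the floor is binding.
At P = 88: Qd = 331 - 2·88 = 155 and Qs = 7·88 - 38 = 578.
Consumer surplus without the control is ½ · (165.5 - 41) · 249 = 15500.25.
With the floor, consumers buy 155 units at 88, so CS = ½ · (165.5 - 88) · 155 = 6006.25.
Change in consumer surplus = 6006.25 - 15500.25 = -9494.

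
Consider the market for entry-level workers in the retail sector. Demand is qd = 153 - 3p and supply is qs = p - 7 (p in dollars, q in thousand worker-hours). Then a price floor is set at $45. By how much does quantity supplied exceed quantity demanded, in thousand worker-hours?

In a free market, 153 - 3p = p - 7 gives the equilibrium p* = 40, q* = 33.
Because the floor (45) lies above the market-clearing price, it is binding.
At p = 45: qd = 153 - 3·45 = 18 and qs = 45 - 7 = 38.
Surplus = qs - qd = 38 - 18 = 20.

20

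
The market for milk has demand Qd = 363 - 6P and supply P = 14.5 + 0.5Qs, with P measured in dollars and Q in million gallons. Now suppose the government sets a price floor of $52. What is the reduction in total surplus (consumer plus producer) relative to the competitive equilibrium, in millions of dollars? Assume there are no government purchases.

108

Rearranging supply gives Qs = 2P - 29. Setting quantity demanded equal to quantity supplied, 363 - 6P = 2P - 29, gives P* = 49 and Q* = 69.
Because the floor (52) lies above the market-clearing price, it is binding.
At P = 52: Qd = 363 - 6·52 = 51 and Qs = 2·52 - 29 = 75.
Quantity traded falls to 51. At Q = 51 the demand price is (363 - 51)/6 = 52 and the supply price is (29 + 51)/2 = 40.
Deadweight loss = ½ · (52 - 40) · (69 - 51) = ½ · 12 · 18 = 108.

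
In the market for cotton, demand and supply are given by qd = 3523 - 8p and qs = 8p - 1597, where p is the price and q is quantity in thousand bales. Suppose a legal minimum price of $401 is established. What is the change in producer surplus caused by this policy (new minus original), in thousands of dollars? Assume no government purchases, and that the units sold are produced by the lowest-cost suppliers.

-729

Equilibrium: 3523 - 8p = 8p - 1597, so 5120 = 16p and p* = 320, q* = 963.
Since 401 > 320, the floor is binding.
At p = 401: qd = 3523 - 8·401 = 315 and qs = 8·401 - 1597 = 1611.
Producer surplus without the control is ½ · (320 - 199.625) · 963 = 57960.5625.
With the floor, 315 units are sold at 401. The supply price at q = 315 is 239, so PS = ½ · [(401 - 199.625) + (401 - 239)] · 315 = 57231.5625.
Change in producer surplus = 57231.5625 - 57960.5625 = -729.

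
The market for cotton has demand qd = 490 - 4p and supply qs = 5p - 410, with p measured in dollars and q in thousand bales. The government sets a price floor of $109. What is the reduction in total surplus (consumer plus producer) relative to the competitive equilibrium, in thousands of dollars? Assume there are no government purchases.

291.6

Equilibrium: 490 - 4p = 5p - 410, so 900 = 9p and p* = 100, q* = 90.
Because the floor (109) lies above the market-clearing price, it is binding.
At p = 109: qd = 490 - 4·109 = 54 and qs = 5·109 - 410 = 135.
Quantity traded falls to 54. At q = 54 the demand price is (490 - 54)/4 = 109 and the supply price is (410 + 54)/5 = 92.8.
Deadweight loss = ½ · (109 - 92.8) · (90 - 54) = ½ · 16.2 · 36 = 291.6.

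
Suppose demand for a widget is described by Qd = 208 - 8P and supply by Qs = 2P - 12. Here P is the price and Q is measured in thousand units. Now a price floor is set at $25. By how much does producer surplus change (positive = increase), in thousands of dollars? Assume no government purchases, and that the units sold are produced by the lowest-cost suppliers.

-120

Equilibrium: 208 - 8P = 2P - 12, so 220 = 10P and P* = 22, Q* = 32.
Because the floor (25) lies above the market-clearing price, it is binding.
At P = 25: Qd = 208 - 8·25 = 8 and Qs = 2·25 - 12 = 38.
Producer surplus without the control is ½ · (22 - 6) · 32 = 256.
With the floor, 8 units are sold at 25. The supply price at Q = 8 is 10, so PS = ½ · [(25 - 6) + (25 - 10)] · 8 = 136.
Change in producer surplus = 136 - 256 = -120.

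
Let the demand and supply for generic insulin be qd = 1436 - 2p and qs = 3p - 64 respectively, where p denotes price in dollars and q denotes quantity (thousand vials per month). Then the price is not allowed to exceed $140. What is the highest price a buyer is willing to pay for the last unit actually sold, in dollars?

540

Without the control the market clears where 1436 - 2p = 3p - 64, i.e. p* = 300 and q* = 836.
Since 140 < 300, the ceiling is binding.
At p = 140: qd = 1436 - 2·140 = 1156 and qs = 3·140 - 64 = 356.
Only 356 units reach the market. On the demand curve, the marginal buyer's willingness to pay at q = 356 is (1436 - 356)/2 = 540.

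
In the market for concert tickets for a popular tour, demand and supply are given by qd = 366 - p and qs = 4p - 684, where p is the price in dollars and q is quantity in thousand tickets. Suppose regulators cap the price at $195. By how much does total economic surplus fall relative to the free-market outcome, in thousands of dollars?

2250

Setting quantity demanded equal to quantity supplied, 366 - p = 4p - 684, gives p* = 210 and q* = 156.
The ceiling of 195 is below the equilibrium price 210, so it binds.
At p = 195: qd = 366 - 195 = 171 and qs = 4·195 - 684 = 96.
Quantity traded falls to 96. At q = 96 the demand price is 366 - 96 = 270 and the supply price is (684 + 96)/4 = 195.
Deadweight loss = ½ · (270 - 195) · (156 - 96) = ½ · 75 · 60 = 2250.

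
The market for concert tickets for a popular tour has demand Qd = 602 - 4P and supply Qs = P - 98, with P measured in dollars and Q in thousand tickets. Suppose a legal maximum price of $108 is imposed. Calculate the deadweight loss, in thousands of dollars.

Equilibrium: 602 - 4P = P - 98, so 700 = 5P and P* = 140, Q* = 42.
Because the ceiling (108) lies below the market-clearing price, it is binding.
At P = 108: Qd = 602 - 4·108 = 170 and Qs = 108 - 98 = 10.
Quantity traded falls to 10. At Q = 10 the demand price is (602 - 10)/4 = 148 and the supply price is 98 + 10 = 108.
Deadweight loss = ½ · (148 - 108) · (42 - 10) = ½ · 40 · 32 = 640.

640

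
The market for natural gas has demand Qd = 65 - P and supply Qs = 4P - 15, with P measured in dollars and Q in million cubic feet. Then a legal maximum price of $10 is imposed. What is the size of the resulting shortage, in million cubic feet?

Without the control the market clears where 65 - P = 4P - 15, i.e. P* = 16 and Q* = 49.
Since 10 < 16, the ceiling is binding.
At P = 10: Qd = 65 - 10 = 55 and Qs = 4·10 - 15 = 25.
Shortage = Qd - Qs = 55 - 25 = 30.

30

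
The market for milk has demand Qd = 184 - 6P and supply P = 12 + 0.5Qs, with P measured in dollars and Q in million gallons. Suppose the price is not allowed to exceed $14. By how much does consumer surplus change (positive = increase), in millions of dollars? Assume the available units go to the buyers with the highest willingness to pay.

0

Rearranging supply gives Qs = 2P - 24. Equilibrium: 184 - 6P = 2P - 24, so 208 = 8P and P* = 26, Q* = 28.
The ceiling of 14 is below the equilibrium price 26, so it binds.
At P = 14: Qd = 184 - 6·14 = 100 and Qs = 2·14 - 24 = 4.
Consumer surplus without the control is ½ · (92/3 - 26) · 28 = 196/3.
With the ceiling, 4 units are sold at 14 (assume they go to the highest-value buyers). The demand price at Q = 4 is 30, so CS = ½ · [(92/3 - 14) + (30 - 14)] · 4 = 196/3.
Change in consumer surplus = 196/3 - 196/3 = 0.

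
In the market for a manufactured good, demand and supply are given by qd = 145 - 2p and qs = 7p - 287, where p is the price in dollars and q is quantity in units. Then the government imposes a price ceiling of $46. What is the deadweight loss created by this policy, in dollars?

In a free market, 145 - 2p = 7p - 287 gives the equilibrium p* = 48, q* = 49.
The ceiling of 46 is below the equilibrium price 48, so it binds.
At p = 46: qd = 145 - 2·46 = 53 and qs = 7·46 - 287 = 35.
Quantity traded falls to 35. At q = 35 the demand price is (145 - 35)/2 = 55 and the supply price is (287 + 35)/7 = 46.
Deadweight loss = ½ · (55 - 46) · (49 - 35) = ½ · 9 · 14 = 63.

63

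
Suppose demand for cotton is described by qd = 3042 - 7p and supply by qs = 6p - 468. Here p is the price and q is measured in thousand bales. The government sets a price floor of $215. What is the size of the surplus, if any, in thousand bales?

0

Setting quantity demanded equal to quantity supplied, 3042 - 7p = 6p - 468, gives p* = 270 and q* = 1152.
Since 215 is below p* = 270, the floor does not bind and the free-market outcome prevails.
Since the control does not bind, there is no surplus.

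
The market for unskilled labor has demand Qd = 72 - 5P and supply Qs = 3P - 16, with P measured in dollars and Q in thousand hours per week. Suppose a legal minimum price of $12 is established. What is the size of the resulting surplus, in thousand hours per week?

In a free market, 72 - 5P = 3P - 16 gives the equilibrium P* = 11, Q* = 17.
The floor of 12 is above the equilibrium price 11, so it binds.
At P = 12: Qd = 72 - 5·12 = 12 and Qs = 3·12 - 16 = 20.
Surplus = Qs - Qd = 20 - 12 = 8.

8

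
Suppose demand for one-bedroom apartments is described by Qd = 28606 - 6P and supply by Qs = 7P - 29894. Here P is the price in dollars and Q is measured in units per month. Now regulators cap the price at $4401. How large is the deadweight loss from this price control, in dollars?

In a free market, 28606 - 6P = 7P - 29894 gives the equilibrium P* = 4500, Q* = 1606.
Because the ceiling (4401) lies below the market-clearing price, it is binding.
At P = 4401: Qd = 28606 - 6·4401 = 2200 and Qs = 7·4401 - 29894 = 913.
Quantity traded falls to 913. At Q = 913 the demand price is (28606 - 913)/6 = 4615.5 and the supply price is (29894 + 913)/7 = 4401.
Deadweight loss = ½ · (4615.5 - 4401) · (1606 - 913) = ½ · 214.5 · 693 = 74324.25.

74324.25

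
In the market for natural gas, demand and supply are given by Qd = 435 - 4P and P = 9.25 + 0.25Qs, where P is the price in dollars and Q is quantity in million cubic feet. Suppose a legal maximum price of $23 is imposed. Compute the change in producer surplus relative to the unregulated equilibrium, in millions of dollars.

-4572

Rearranging supply gives Qs = 4P - 37. Equilibrium: 435 - 4P = 4P - 37, so 472 = 8P and P* = 59, Q* = 199.
Because the ceiling (23) lies below the market-clearing price, it is binding.
At P = 23: Qd = 435 - 4·23 = 343 and Qs = 4·23 - 37 = 55.
Producer surplus without the control is ½ · (59 - 9.25) · 199 = 4950.125.
With the ceiling, producers sell 55 units at 23, so PS = ½ · (23 - 9.25) · 55 = 378.125.
Change in producer surplus = 378.125 - 4950.125 = -4572.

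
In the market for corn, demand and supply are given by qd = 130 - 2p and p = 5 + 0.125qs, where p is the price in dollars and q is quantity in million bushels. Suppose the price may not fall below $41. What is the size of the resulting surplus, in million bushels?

240

Rearranging supply gives qs = 8p - 40. Setting quantity demanded equal to quantity supplied, 130 - 2p = 8p - 40, gives p* = 17 and q* = 96.
The floor of 41 is above the equilibrium price 17, so it binds.
At p = 41: qd = 130 - 2·41 = 48 and qs = 8·41 - 40 = 288.
Surplus = qs - qd = 288 - 48 = 240.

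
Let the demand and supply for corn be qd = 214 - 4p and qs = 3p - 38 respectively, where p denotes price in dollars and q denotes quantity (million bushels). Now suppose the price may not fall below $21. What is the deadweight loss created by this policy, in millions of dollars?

0

Without the control the market clears where 214 - 4p = 3p - 38, i.e. p* = 36 and q* = 70.
The floor of 21 is below the equilibrium price 36, so it is not binding; the market clears at p* = 36, q* = 70.
Since the control does not bind, no trades are prevented and deadweight loss is zero.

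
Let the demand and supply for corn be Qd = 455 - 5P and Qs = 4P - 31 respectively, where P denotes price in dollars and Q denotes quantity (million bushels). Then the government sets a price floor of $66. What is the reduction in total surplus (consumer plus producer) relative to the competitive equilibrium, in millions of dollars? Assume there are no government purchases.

810

Without the control the market clears where 455 - 5P = 4P - 31, i.e. P* = 54 and Q* = 185.
Because the floor (66) lies above the market-clearing price, it is binding.
At P = 66: Qd = 455 - 5·66 = 125 and Qs = 4·66 - 31 = 233.
Quantity traded falls to 125. At Q = 125 the demand price is (455 - 125)/5 = 66 and the supply price is (31 + 125)/4 = 39.
Deadweight loss = ½ · (66 - 39) · (185 - 125) = ½ · 27 · 60 = 810.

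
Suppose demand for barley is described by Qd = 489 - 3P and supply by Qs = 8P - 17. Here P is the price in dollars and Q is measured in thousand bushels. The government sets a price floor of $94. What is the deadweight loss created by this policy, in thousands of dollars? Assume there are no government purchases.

Equilibrium: 489 - 3P = 8P - 17, so 506 = 11P and P* = 46, Q* = 351.
The floor of 94 is above the equilibrium price 46, so it binds.
At P = 94: Qd = 489 - 3·94 = 207 and Qs = 8·94 - 17 = 735.
Quantity traded falls to 207. At Q = 207 the demand price is (489 - 207)/3 = 94 and the supply price is (17 + 207)/8 = 28.
Deadweight loss = ½ · (94 - 28) · (351 - 207) = ½ · 66 · 144 = 4752.

4752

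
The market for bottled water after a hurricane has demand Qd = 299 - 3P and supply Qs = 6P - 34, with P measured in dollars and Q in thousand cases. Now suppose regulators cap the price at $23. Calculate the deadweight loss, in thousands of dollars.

Setting quantity demanded equal to quantity supplied, 299 - 3P = 6P - 34, gives P* = 37 and Q* = 188.
The ceiling of 23 is below the equilibrium price 37, so it binds.
At P = 23: Qd = 299 - 3·23 = 230 and Qs = 6·23 - 34 = 104.
Quantity traded falls to 104. At Q = 104 the demand price is (299 - 104)/3 = 65 and the supply price is (34 + 104)/6 = 23.
Deadweight loss = ½ · (65 - 23) · (188 - 104) = ½ · 42 · 84 = 1764.

1764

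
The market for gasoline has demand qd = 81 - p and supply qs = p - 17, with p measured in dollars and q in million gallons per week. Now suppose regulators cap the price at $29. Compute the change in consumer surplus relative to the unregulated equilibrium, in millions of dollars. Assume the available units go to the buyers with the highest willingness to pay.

40

In a free market, 81 - p = p - 17 gives the equilibrium p* = 49, q* = 32.
Because the ceiling (29) lies below the market-clearing price, it is binding.
At p = 29: qd = 81 - 29 = 52 and qs = 29 - 17 = 12.
Consumer surplus without the control is ½ · (81 - 49) · 32 = 512.
With the ceiling, 12 units are sold at 29 (assume they go to the highest-value buyers). The demand price at q = 12 is 69, so CS = ½ · [(81 - 29) + (69 - 29)] · 12 = 552.
Change in consumer surplus = 552 - 512 = 40.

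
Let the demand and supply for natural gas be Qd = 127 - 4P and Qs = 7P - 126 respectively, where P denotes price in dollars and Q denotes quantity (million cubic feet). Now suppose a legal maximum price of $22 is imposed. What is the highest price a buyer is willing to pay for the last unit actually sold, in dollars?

Without the control the market clears where 127 - 4P = 7P - 126, i.e. P* = 23 and Q* = 35.
Because the ceiling (22) lies below the market-clearing price, it is binding.
At P = 22: Qd = 127 - 4·22 = 39 and Qs = 7·22 - 126 = 28.
Only 28 units reach the market. On the demand curve, the marginal buyer's willingness to pay at Q = 28 is (127 - 28)/4 = 24.75.

24.75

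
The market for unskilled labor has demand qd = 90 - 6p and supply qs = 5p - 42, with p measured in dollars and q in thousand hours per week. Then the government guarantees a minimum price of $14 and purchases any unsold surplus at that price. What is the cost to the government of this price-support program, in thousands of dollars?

308

Without the control the market clears where 90 - 6p = 5p - 42, i.e. p* = 12 and q* = 18.
Because the floor (14) lies above the market-clearing price, it is binding.
At p = 14: qd = 90 - 6·14 = 6 and qs = 5·14 - 42 = 28.
Surplus = qs - qd = 22.
Government expenditure = surplus × support price = 22 × 14 = 308.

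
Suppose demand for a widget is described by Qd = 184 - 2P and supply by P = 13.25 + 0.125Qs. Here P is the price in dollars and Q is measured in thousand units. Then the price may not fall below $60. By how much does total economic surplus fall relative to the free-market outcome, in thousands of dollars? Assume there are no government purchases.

1201.25

Rearranging supply gives Qs = 8P - 106. Equilibrium: 184 - 2P = 8P - 106, so 290 = 10P and P* = 29, Q* = 126.
Because the floor (60) lies above the market-clearing price, it is binding.
At P = 60: Qd = 184 - 2·60 = 64 and Qs = 8·60 - 106 = 374.
Quantity traded falls to 64. At Q = 64 the demand price is (184 - 64)/2 = 60 and the supply price is (106 + 64)/8 = 21.25.
Deadweight loss = ½ · (60 - 21.25) · (126 - 64) = ½ · 38.75 · 62 = 1201.25.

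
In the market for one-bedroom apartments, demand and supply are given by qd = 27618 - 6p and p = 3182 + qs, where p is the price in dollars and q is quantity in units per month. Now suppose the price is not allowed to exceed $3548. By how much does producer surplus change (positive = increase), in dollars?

Rearranging supply gives qs = p - 3182. In a free market, 27618 - 6p = p - 3182 gives the equilibrium p* = 4400, q* = 1218.
Since 3548 < 4400, the ceiling is binding.
At p = 3548: qd = 27618 - 6·3548 = 6330 and qs = 3548 - 3182 = 366.
Producer surplus without the control is ½ · (4400 - 3182) · 1218 = 741762.
With the ceiling, producers sell 366 units at 3548, so PS = ½ · (3548 - 3182) · 366 = 66978.
Change in producer surplus = 66978 - 741762 = -674784.

-674784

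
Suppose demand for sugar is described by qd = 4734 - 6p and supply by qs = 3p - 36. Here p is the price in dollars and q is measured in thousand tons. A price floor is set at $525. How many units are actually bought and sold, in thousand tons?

Setting quantity demanded equal to quantity supplied, 4734 - 6p = 3p - 36, gives p* = 530 and q* = 1554.
Since 525 is below p* = 530, the floor does not bind and the free-market outcome prevails.

1554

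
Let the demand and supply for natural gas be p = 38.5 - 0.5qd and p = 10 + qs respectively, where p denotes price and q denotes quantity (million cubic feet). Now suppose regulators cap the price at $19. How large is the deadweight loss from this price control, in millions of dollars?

Rearranging demand gives qd = 77 - 2p; rearranging supply gives qs = p - 10. Without the control the market clears where 77 - 2p = p - 10, i.e. p* = 29 and q* = 19.
Since 19 < 29, the ceiling is binding.
At p = 19: qd = 77 - 2·19 = 39 and qs = 19 - 10 = 9.
Quantity traded falls to 9. At q = 9 the demand price is (77 - 9)/2 = 34 and the supply price is 10 + 9 = 19.
Deadweight loss = ½ · (34 - 19) · (19 - 9) = ½ · 15 · 10 = 75.

75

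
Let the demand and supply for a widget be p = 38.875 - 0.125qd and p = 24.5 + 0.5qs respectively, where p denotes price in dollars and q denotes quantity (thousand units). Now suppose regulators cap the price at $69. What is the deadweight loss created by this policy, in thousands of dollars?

Rearranging demand gives qd = 311 - 8p; rearranging supply gives qs = 2p - 49. In a free market, 311 - 8p = 2p - 49 gives the equilibrium p* = 36, q* = 23.
The ceiling of 69 is above the equilibrium price 36, so it is not binding; the market clears at p* = 36, q* = 23.
Since the control does not bind, no trades are prevented and deadweight loss is zero.

0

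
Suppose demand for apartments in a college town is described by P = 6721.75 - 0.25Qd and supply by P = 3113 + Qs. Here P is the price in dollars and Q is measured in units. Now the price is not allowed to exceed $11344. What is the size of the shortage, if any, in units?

0

Rearranging demand gives Qd = 26887 - 4P; rearranging supply gives Qs = P - 3113. Setting quantity demanded equal to quantity supplied, 26887 - 4P = P - 3113, gives P* = 6000 and Q* = 2887.
The ceiling of 11344 is above the equilibrium price 6000, so it is not binding; the market clears at P* = 6000, Q* = 2887.
Since the control does not bind, there is no shortage.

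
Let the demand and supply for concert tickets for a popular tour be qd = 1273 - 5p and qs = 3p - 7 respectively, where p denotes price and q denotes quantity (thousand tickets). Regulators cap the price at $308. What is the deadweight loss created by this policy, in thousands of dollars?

0

In a free market, 1273 - 5p = 3p - 7 gives the equilibrium p* = 160, q* = 473.
The ceiling of 308 is above the equilibrium price 160, so it is not binding; the market clears at p* = 160, q* = 473.
Since the control does not bind, no trades are prevented and deadweight loss is zero.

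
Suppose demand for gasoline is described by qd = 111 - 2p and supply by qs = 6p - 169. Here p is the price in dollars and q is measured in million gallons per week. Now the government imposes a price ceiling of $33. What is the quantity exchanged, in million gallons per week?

Without the control the market clears where 111 - 2p = 6p - 169, i.e. p* = 35 and q* = 41.
Since 33 < 35, the ceiling is binding.
At p = 33: qd = 111 - 2·33 = 45 and qs = 6·33 - 169 = 29.
The quantity actually transacted is the short side, supply: 29.

29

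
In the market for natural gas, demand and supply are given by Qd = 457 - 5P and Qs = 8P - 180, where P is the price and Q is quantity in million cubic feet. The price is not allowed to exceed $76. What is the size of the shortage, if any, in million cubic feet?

Setting quantity demanded equal to quantity supplied, 457 - 5P = 8P - 180, gives P* = 49 and Q* = 212.
The ceiling of 76 is above the equilibrium price 49, so it is not binding; the market clears at P* = 49, Q* = 212.
Since the control does not bind, there is no shortage.

0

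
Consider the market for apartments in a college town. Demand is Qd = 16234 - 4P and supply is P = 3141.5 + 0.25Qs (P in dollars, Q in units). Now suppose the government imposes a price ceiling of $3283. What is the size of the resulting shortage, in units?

2536

Rearranging supply gives Qs = 4P - 12566. Equilibrium: 16234 - 4P = 4P - 12566, so 28800 = 8P and P* = 3600, Q* = 1834.
The ceiling of 3283 is below the equilibrium price 3600, so it binds.
At P = 3283: Qd = 16234 - 4·3283 = 3102 and Qs = 4·3283 - 12566 = 566.
Shortage = Qd - Qs = 3102 - 566 = 2536.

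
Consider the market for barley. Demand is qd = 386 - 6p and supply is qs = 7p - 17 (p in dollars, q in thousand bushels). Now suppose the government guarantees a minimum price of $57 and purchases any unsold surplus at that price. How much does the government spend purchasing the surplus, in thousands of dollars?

Equilibrium: 386 - 6p = 7p - 17, so 403 = 13p and p* = 31, q* = 200.
Because the floor (57) lies above the market-clearing price, it is binding.
At p = 57: qd = 386 - 6·57 = 44 and qs = 7·57 - 17 = 382.
Surplus = qs - qd = 338.
Government expenditure = surplus × support price = 338 × 57 = 19266.

19266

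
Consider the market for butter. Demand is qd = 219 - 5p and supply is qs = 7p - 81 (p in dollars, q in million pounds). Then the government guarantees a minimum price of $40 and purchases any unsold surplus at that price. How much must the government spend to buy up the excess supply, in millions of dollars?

7200

In a free market, 219 - 5p = 7p - 81 gives the equilibrium p* = 25, q* = 94.
The floor of 40 is above the equilibrium price 25, so it binds.
At p = 40: qd = 219 - 5·40 = 19 and qs = 7·40 - 81 = 199.
Surplus = qs - qd = 180.
Government expenditure = surplus × support price = 180 × 40 = 7200.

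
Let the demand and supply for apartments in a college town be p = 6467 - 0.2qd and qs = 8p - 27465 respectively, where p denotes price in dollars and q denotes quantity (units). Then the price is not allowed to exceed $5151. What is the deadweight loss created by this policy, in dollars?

Rearranging demand gives qd = 32335 - 5p. In a free market, 32335 - 5p = 8p - 27465 gives the equilibrium p* = 4600, q* = 9335.
The ceiling of 5151 is above the equilibrium price 4600, so it is not binding; the market clears at p* = 4600, q* = 9335.
Since the control does not bind, no trades are prevented and deadweight loss is zero.

0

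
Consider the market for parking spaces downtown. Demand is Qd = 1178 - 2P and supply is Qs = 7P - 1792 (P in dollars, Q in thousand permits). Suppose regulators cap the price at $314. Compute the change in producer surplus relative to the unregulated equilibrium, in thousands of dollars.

In a free market, 1178 - 2P = 7P - 1792 gives the equilibrium P* = 330, Q* = 518.
Because the ceiling (314) lies below the market-clearing price, it is binding.
At P = 314: Qd = 1178 - 2·314 = 550 and Qs = 7·314 - 1792 = 406.
Producer surplus without the control is ½ · (330 - 256) · 518 = 19166.
With the ceiling, producers sell 406 units at 314, so PS = ½ · (314 - 256) · 406 = 11774.
Change in producer surplus = 11774 - 19166 = -7392.

-7392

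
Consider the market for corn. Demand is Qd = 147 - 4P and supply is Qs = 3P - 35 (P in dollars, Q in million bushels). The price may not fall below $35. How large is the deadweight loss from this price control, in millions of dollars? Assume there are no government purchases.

378

Without the control the market clears where 147 - 4P = 3P - 35, i.e. P* = 26 and Q* = 43.
Since 35 > 26, the floor is binding.
At P = 35: Qd = 147 - 4·35 = 7 and Qs = 3·35 - 35 = 70.
Quantity traded falls to 7. At Q = 7 the demand price is (147 - 7)/4 = 35 and the supply price is (35 + 7)/3 = 14.
Deadweight loss = ½ · (35 - 14) · (43 - 7) = ½ · 21 · 36 = 378.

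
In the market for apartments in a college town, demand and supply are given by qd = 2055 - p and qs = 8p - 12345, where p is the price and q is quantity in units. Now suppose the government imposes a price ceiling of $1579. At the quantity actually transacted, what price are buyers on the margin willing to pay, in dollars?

Setting quantity demanded equal to quantity supplied, 2055 - p = 8p - 12345, gives p* = 1600 and q* = 455.
Since 1579 < 1600, the ceiling is binding.
At p = 1579: qd = 2055 - 1579 = 476 and qs = 8·1579 - 12345 = 287.
Only 287 units reach the market. On the demand curve, the marginal buyer's willingness to pay at q = 287 is (2055 - 287) = 1768.

1768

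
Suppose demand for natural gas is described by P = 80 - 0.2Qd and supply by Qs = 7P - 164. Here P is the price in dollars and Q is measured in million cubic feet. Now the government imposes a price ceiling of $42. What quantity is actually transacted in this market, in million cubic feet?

130

Rearranging demand gives Qd = 400 - 5P. Setting quantity demanded equal to quantity supplied, 400 - 5P = 7P - 164, gives P* = 47 and Q* = 165.
The ceiling of 42 is below the equilibrium price 47, so it binds.
At P = 42: Qd = 400 - 5·42 = 190 and Qs = 7·42 - 164 = 130.
The quantity actually transacted is the short side, supply: 130.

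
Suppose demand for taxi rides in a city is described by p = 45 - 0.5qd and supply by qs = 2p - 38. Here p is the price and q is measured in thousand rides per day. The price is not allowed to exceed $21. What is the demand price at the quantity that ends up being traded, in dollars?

Rearranging demand gives qd = 90 - 2p. In a free market, 90 - 2p = 2p - 38 gives the equilibrium p* = 32, q* = 26.
The ceiling of 21 is below the equilibrium price 32, so it binds.
At p = 21: qd = 90 - 2·21 = 48 and qs = 2·21 - 38 = 4.
Only 4 units reach the market. On the demand curve, the marginal buyer's willingness to pay at q = 4 is (90 - 4)/2 = 43.

43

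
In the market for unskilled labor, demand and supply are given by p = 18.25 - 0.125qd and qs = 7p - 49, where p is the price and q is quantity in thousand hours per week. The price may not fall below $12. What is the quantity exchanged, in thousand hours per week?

Rearranging demand gives qd = 146 - 8p. Setting quantity demanded equal to quantity supplied, 146 - 8p = 7p - 49, gives p* = 13 and q* = 42.
Since 12 is below p* = 13, the floor does not bind and the free-market outcome prevails.

42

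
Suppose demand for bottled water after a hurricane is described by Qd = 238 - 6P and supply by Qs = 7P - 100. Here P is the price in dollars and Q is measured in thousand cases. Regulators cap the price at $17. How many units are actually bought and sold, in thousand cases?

19

Equilibrium: 238 - 6P = 7P - 100, so 338 = 13P and P* = 26, Q* = 82.
Since 17 < 26, the ceiling is binding.
At P = 17: Qd = 238 - 6·17 = 136 and Qs = 7·17 - 100 = 19.
The quantity actually transacted is the short side, supply: 19.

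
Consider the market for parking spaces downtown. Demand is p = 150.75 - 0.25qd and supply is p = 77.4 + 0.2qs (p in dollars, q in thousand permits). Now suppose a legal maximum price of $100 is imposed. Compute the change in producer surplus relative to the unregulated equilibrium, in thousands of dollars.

Rearranging demand gives qd = 603 - 4p; rearranging supply gives qs = 5p - 387. Without the control the market clears where 603 - 4p = 5p - 387, i.e. p* = 110 and q* = 163.
Because the ceiling (100) lies below the market-clearing price, it is binding.
At p = 100: qd = 603 - 4·100 = 203 and qs = 5·100 - 387 = 113.
Producer surplus without the control is ½ · (110 - 77.4) · 163 = 2656.9.
With the ceiling, producers sell 113 units at 100, so PS = ½ · (100 - 77.4) · 113 = 1276.9.
Change in producer surplus = 1276.9 - 2656.9 = -1380.

-1380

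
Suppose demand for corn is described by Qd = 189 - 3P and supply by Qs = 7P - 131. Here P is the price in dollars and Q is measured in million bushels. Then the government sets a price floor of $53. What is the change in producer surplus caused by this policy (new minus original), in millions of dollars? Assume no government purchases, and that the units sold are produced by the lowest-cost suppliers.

346.5

Equilibrium: 189 - 3P = 7P - 131, so 320 = 10P and P* = 32, Q* = 93.
The floor of 53 is above the equilibrium price 32, so it binds.
At P = 53: Qd = 189 - 3·53 = 30 and Qs = 7·53 - 131 = 240.
Producer surplus without the control is ½ · (32 - 131/7) · 93 = 8649/14.
With the floor, 30 units are sold at 53. The supply price at Q = 30 is 23, so PS = ½ · [(53 - 131/7) + (53 - 23)] · 30 = 6750/7.
Change in producer surplus = 6750/7 - 8649/14 = 346.5.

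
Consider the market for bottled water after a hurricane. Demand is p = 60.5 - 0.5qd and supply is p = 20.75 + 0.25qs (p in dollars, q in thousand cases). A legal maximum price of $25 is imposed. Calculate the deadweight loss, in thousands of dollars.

486

Rearranging demand gives qd = 121 - 2p; rearranging supply gives qs = 4p - 83. In a free market, 121 - 2p = 4p - 83 gives the equilibrium p* = 34, q* = 53.
Since 25 < 34, the ceiling is binding.
At p = 25: qd = 121 - 2·25 = 71 and qs = 4·25 - 83 = 17.
Quantity traded falls to 17. At q = 17 the demand price is (121 - 17)/2 = 52 and the supply price is (83 + 17)/4 = 25.
Deadweight loss = ½ · (52 - 25) · (53 - 17) = ½ · 27 · 36 = 486.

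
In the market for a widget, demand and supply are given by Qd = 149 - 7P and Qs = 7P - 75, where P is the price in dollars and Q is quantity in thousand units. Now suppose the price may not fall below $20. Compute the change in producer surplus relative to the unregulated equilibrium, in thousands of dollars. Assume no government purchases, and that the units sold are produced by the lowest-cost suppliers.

-20

Without the control the market clears where 149 - 7P = 7P - 75, i.e. P* = 16 and Q* = 37.
Since 20 > 16, the floor is binding.
At P = 20: Qd = 149 - 7·20 = 9 and Qs = 7·20 - 75 = 65.
Producer surplus without the control is ½ · (16 - 75/7) · 37 = 1369/14.
With the floor, 9 units are sold at 20. The supply price at Q = 9 is 12, so PS = ½ · [(20 - 75/7) + (20 - 12)] · 9 = 1089/14.
Change in producer surplus = 1089/14 - 1369/14 = -20.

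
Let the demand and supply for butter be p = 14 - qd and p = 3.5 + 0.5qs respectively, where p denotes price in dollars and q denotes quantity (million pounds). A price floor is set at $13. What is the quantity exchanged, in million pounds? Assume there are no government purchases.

Rearranging demand gives qd = 14 - p; rearranging supply gives qs = 2p - 7. In a free market, 14 - p = 2p - 7 gives the equilibrium p* = 7, q* = 7.
Since 13 > 7, the floor is binding.
At p = 13: qd = 14 - 13 = 1 and qs = 2·13 - 7 = 19.
The quantity actually transacted is the short side, demand: 1.

1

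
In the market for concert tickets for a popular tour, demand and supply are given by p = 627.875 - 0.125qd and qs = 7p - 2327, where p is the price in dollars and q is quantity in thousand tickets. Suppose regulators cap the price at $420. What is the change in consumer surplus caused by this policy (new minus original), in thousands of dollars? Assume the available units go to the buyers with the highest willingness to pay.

Rearranging demand gives qd = 5023 - 8p. In a free market, 5023 - 8p = 7p - 2327 gives the equilibrium p* = 490, q* = 1103.
Because the ceiling (420) lies below the market-clearing price, it is binding.
At p = 420: qd = 5023 - 8·420 = 1663 and qs = 7·420 - 2327 = 613.
Consumer surplus without the control is ½ · (627.875 - 490) · 1103 = 76038.0625.
With the ceiling, 613 units are sold at 420 (assume they go to the highest-value buyers). The demand price at q = 613 is 551.25, so CS = ½ · [(627.875 - 420) + (551.25 - 420)] · 613 = 103941.8125.
Change in consumer surplus = 103941.8125 - 76038.0625 = 27903.75.

27903.75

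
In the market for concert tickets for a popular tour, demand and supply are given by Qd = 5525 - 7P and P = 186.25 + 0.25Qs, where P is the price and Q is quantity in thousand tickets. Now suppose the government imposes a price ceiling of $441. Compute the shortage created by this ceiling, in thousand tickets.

1419

Rearranging supply gives Qs = 4P - 745. Equilibrium: 5525 - 7P = 4P - 745, so 6270 = 11P and P* = 570, Q* = 1535.
The ceiling of 441 is below the equilibrium price 570, so it binds.
At P = 441: Qd = 5525 - 7·441 = 2438 and Qs = 4·441 - 745 = 1019.
Shortage = Qd - Qs = 2438 - 1019 = 1419.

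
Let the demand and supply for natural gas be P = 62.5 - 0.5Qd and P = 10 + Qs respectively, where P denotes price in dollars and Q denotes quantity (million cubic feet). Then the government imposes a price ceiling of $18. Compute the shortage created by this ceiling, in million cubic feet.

81

Rearranging demand gives Qd = 125 - 2P; rearranging supply gives Qs = P - 10. Without the control the market clears where 125 - 2P = P - 10, i.e. P* = 45 and Q* = 35.
Since 18 < 45, the ceiling is binding.
At P = 18: Qd = 125 - 2·18 = 89 and Qs = 18 - 10 = 8.
Shortage = Qd - Qs = 89 - 8 = 81.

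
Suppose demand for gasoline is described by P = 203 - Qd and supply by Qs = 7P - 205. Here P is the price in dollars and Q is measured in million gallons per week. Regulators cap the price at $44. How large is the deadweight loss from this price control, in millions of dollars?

Rearranging demand gives Qd = 203 - P. Without the control the market clears where 203 - P = 7P - 205, i.e. P* = 51 and Q* = 152.
The ceiling of 44 is below the equilibrium price 51, so it binds.
At P = 44: Qd = 203 - 44 = 159 and Qs = 7·44 - 205 = 103.
Quantity traded falls to 103. At Q = 103 the demand price is 203 - 103 = 100 and the supply price is (205 + 103)/7 = 44.
Deadweight loss = ½ · (100 - 44) · (152 - 103) = ½ · 56 · 49 = 1372.

1372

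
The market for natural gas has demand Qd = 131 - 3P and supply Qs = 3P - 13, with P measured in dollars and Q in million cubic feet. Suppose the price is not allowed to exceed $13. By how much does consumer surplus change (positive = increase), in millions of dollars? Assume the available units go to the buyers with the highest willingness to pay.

Equilibrium: 131 - 3P = 3P - 13, so 144 = 6P and P* = 24, Q* = 59.
The ceiling of 13 is below the equilibrium price 24, so it binds.
At P = 13: Qd = 131 - 3·13 = 92 and Qs = 3·13 - 13 = 26.
Consumer surplus without the control is ½ · (131/3 - 24) · 59 = 3481/6.
With the ceiling, 26 units are sold at 13 (assume they go to the highest-value buyers). The demand price at Q = 26 is 35, so CS = ½ · [(131/3 - 13) + (35 - 13)] · 26 = 2054/3.
Change in consumer surplus = 2054/3 - 3481/6 = 104.5.

104.5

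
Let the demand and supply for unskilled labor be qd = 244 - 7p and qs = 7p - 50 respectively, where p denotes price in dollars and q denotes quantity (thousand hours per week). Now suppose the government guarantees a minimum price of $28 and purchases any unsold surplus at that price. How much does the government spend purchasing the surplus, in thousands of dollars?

2744

Equilibrium: 244 - 7p = 7p - 50, so 294 = 14p and p* = 21, q* = 97.
Because the floor (28) lies above the market-clearing price, it is binding.
At p = 28: qd = 244 - 7·28 = 48 and qs = 7·28 - 50 = 146.
Surplus = qs - qd = 98.
Government expenditure = surplus × support price = 98 × 28 = 2744.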